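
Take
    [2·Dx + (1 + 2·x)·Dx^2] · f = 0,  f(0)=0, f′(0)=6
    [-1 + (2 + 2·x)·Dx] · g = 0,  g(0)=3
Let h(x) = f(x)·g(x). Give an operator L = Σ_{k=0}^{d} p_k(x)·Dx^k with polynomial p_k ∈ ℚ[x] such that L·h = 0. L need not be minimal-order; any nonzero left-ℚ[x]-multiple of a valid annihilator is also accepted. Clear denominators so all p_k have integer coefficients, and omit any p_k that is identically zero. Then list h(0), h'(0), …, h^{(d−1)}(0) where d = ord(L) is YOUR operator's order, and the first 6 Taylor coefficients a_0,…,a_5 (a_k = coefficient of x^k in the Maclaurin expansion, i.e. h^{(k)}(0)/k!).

f: a_k = 0, 6, -6, 8, -12, 96/5, …
g: a_k = 3, 3/2, -3/8, 3/16, -15/128, 21/256, …
L₀ := L_f ⊗_s L_g (sym. prod.), ord ≤ 2.
L = (-1 + 2·x) + (4 + 4·x)·Dx + (4 + 16·x + 20·x^2 + 8·x^3)·Dx^2  (order 2).
h: a_k = 0, 18, -9, 51/4, -165/8, 11127/320, …
ICs: h(0) = 0, h′(0) = 18.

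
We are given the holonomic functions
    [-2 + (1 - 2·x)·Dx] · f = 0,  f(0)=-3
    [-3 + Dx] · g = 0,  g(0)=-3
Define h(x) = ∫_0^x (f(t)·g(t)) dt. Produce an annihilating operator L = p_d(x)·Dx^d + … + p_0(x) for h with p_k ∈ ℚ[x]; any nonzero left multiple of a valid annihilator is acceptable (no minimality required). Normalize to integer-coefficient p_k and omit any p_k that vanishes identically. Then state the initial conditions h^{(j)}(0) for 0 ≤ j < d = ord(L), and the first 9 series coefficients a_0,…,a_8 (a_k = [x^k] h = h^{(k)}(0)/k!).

L = (5 - 6·x)·Dx + (-1 + 2·x)·Dx^2  (order 2).
h: a_k = 0, 9, 45/2, 87/2, 603/8, 5067/40, 17133/80, 5895/16, 2890737/4480, …
ICs: h(0) = 0, h′(0) = 9.

f: a_k = -3, -6, -12, -24, -48, -96, -192, -384, -768, …
g: a_k = -3, -9, -27/2, -27/2, -81/8, -243/40, -243/80, -729/560, -2187/4480, …
Sym-product of L_f,L_g gives L₀ (≤ ord 1).
h=∫h₀ ⇒ L = L₀·Dx.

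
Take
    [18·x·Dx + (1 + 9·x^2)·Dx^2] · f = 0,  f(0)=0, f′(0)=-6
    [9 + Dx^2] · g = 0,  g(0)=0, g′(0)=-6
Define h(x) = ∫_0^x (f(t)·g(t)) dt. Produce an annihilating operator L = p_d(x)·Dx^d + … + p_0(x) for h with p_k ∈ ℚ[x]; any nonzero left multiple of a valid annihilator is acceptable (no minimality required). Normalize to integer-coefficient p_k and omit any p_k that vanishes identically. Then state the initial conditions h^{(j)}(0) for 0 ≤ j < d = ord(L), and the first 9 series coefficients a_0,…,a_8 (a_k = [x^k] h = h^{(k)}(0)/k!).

L = (810 + 18954·x^2 + 72171·x^4 + 236196·x^6 + 531441·x^8)·Dx + (972·x + 14580·x^3 + 78732·x^5 + 236196·x^7)·Dx^2 + (108 + 2592·x^2 + 13122·x^4 + 52488·x^6 + 118098·x^8)·Dx^3 + (108·x + 1620·x^3 + 8748·x^5 + 26244·x^7)·Dx^4 + (2 + 54·x^2 + 567·x^4 + 2916·x^6 + 6561·x^8)·Dx^5  (order 5).
h: a_k = 0, 0, 0, 12, 0, -162/5, 0, 1539/14, 0, …
ICs: h(0) = 0, h′(0) = 0, h′′(0) = 0, h′′′(0) = 72, h′′′′(0) = 0.

f: a_k = 0, -6, 0, 18, 0, -486/5, 0, 4374/7, 0, …
g: a_k = 0, -6, 0, 9, 0, -81/20, 0, 243/280, 0, …
h₀=f·g: eliminate ⇒ L₀, order ≤ 2·2.
∫: right-multiply L₀ by Dx.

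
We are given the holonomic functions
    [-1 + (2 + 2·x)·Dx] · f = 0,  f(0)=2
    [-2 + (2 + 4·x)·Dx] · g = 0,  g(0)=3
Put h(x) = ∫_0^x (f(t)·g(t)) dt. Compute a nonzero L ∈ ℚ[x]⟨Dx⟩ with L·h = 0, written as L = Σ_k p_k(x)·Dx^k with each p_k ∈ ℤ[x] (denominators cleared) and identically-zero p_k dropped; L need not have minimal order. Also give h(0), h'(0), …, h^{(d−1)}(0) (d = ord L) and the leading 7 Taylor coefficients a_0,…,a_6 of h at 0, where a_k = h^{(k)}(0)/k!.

f: a_k = 2, 1, -1/4, 1/8, -5/64, 7/128, -21/512, …
g: a_k = 3, 3, -3/2, 3/2, -15/8, 21/8, -63/16, …
Sym-product of L_f,L_g gives L₀ (≤ ord 1).
Integrate: L := L₀·Dx.
L = (-3 - 4·x)·Dx + (2 + 6·x + 4·x^2)·Dx^2  (order 2).
h: a_k = 0, 6, 9/2, -1/4, 9/32, -111/320, 117/256, …
ICs: h(0) = 0, h′(0) = 6.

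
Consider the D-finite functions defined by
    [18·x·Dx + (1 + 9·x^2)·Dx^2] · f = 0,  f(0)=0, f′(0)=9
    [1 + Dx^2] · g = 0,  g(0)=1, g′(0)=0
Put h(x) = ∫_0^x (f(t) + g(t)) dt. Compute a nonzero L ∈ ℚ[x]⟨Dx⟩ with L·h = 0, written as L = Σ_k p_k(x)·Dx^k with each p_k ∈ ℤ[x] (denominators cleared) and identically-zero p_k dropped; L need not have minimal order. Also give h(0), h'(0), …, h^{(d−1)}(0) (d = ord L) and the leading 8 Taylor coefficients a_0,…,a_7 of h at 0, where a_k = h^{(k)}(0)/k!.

f: a_k = 0, 9, 0, -27, 0, 729/5, 0, -6561/7, …
g: a_k = 1, 0, -1/2, 0, 1/24, 0, -1/720, 0, …
Sum ⇒ L₀ = lclm(L_f,L_g) in ℚ(x)⟨Dx⟩.
Integrate: L := L₀·Dx.
L = (-1926·x + 17820·x^3 + 1458·x^5)·Dx^2 + (-17 + 351·x^2 + 4617·x^4 + 729·x^6)·Dx^3 + (-1926·x + 17820·x^3 + 1458·x^5)·Dx^4 + (-17 + 351·x^2 + 4617·x^4 + 729·x^6)·Dx^5  (order 5).
h: a_k = 0, 1, 9/2, -1/6, -27/4, 1/120, 243/10, -1/5040, …
ICs: h(0) = 0, h′(0) = 1, h′′(0) = 9, h′′′(0) = -1, h′′′′(0) = -162.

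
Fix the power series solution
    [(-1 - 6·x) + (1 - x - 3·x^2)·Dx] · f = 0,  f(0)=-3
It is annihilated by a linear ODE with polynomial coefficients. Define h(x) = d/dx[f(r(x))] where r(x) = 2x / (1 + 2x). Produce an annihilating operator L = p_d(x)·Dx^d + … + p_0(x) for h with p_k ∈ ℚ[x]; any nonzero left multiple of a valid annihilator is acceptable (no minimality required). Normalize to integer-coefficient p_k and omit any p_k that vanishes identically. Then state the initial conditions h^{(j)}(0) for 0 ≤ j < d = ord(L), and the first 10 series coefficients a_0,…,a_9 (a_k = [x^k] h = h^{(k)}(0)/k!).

L = (12 + 72·x + 576·x^2 + 672·x^3) + (-1 - 18·x - 48·x^2 + 136·x^3 + 336·x^4)·Dx  (order 1).
h: a_k = -6, -72, 0, -1728, 4320, -41472, 169344, -1050624, 4976640, -26818560, …
ICs: h(0) = -6.

f: a_k = -3, -3, -12, -21, -57, -120, -291, -651, -1524, -3477, …
f∘r: x↦r, Dx↦Dx/r' in L_f ⇒ L₀.
h=h₀': d/dx-closure on L₀ ⇒ L.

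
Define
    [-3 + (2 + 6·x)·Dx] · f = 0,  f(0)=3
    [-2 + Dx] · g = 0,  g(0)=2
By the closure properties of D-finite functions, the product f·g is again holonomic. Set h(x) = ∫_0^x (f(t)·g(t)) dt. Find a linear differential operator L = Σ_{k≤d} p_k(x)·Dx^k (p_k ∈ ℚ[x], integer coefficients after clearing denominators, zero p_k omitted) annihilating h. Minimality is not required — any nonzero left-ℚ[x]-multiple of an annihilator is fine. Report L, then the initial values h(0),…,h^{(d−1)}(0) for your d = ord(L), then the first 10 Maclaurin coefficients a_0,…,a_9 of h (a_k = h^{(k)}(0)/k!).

L = (-7 - 12·x)·Dx + (2 + 6·x)·Dx^2  (order 2).
h: a_k = 0, 6, 21/2, 31/4, 181/32, 241/320, 13279/3840, -276497/53760, 9930589/860160, -56288873/2211840, …
ICs: h(0) = 0, h′(0) = 6.

f: a_k = 3, 9/2, -27/8, 81/16, -1215/128, 5103/256, -45927/1024, 216513/2048, -8444007/32768, 42220035/65536, …
g: a_k = 2, 4, 4, 8/3, 4/3, 8/15, 8/45, 16/315, 4/315, 8/2835, …
L₀ := L_f ⊗_s L_g (sym. prod.), ord ≤ 1.
h=∫₀ˣh₀: take L = L₀·Dx.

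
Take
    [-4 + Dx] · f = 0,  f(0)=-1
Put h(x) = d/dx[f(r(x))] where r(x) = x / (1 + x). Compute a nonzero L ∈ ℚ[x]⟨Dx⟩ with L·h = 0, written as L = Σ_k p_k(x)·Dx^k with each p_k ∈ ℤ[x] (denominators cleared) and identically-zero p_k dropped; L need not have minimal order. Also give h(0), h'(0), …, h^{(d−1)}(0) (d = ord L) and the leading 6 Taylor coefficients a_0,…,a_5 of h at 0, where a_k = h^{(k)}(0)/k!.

L = (2 - 2·x) + (-1 - 2·x - x^2)·Dx  (order 1).
h: a_k = -4, -8, 4, 16/3, -28/3, 88/15, …
ICs: h(0) = -4.

f: a_k = -1, -4, -8, -32/3, -32/3, -128/15, …
Change of var in L_f (x↦r) gives L₀.
h=h₀': d/dx-closure on L₀ ⇒ L.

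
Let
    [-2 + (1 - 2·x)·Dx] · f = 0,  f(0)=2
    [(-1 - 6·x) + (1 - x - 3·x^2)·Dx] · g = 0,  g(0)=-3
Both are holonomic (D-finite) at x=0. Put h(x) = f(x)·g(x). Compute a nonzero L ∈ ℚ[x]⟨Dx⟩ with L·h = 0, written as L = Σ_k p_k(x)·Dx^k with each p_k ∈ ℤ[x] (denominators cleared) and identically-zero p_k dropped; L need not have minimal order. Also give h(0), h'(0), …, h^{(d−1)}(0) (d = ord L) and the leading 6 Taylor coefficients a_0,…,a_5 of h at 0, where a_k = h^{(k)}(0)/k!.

f: a_k = 2, 4, 8, 16, 32, 64, …
g: a_k = -3, -3, -12, -21, -57, -120, …
Product ⇒ symmetric product L₀, ord ≤ 1.
L = (-3 - 2·x + 18·x^2) + (1 - 3·x - x^2 + 6·x^3)·Dx  (order 1).
h: a_k = -6, -18, -60, -162, -438, -1116, …
ICs: h(0) = -6.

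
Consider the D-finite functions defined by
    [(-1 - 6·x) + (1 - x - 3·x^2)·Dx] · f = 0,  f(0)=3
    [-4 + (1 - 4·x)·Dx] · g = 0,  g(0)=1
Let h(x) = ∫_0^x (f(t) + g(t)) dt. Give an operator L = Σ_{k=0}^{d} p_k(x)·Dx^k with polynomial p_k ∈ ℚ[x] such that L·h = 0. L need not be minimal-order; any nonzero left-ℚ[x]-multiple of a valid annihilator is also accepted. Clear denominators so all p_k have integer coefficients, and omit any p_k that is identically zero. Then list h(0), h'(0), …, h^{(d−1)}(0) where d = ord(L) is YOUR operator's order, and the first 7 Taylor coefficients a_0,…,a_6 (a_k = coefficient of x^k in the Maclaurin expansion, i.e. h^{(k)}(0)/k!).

L = (-72·x + 72·x^2 - 96·x^3)·Dx + (8 - 6·x - 66·x^2 + 112·x^3 - 192·x^4)·Dx^2 + (-1 + 7·x - 15·x^2 + 10·x^3 + 20·x^4 - 48·x^5)·Dx^3  (order 3).
h: a_k = 0, 4, 7/2, 28/3, 85/4, 313/5, 572/3, …
ICs: h(0) = 0, h′(0) = 4, h′′(0) = 7.

f: a_k = 3, 3, 12, 21, 57, 120, 291, …
g: a_k = 1, 4, 16, 64, 256, 1024, 4096, …
f+g: L₀ = lclm(L_f,L_g), ord ≤ 1+1.
h=∫h₀ ⇒ L = L₀·Dx.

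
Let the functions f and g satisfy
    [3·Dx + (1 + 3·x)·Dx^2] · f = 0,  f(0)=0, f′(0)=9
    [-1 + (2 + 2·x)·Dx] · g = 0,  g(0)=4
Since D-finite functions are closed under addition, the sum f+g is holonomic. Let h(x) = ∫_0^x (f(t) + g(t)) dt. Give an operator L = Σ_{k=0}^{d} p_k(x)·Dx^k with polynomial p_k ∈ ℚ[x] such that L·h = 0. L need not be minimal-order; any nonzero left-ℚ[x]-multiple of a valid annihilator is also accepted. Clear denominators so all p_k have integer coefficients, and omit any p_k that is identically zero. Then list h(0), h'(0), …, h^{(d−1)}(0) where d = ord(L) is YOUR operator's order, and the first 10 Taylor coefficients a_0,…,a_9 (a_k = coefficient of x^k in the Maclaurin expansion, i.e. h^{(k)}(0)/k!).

L = (27 + 9·x)·Dx^2 + (69 + 126·x + 45·x^2)·Dx^3 + (10 + 46·x + 54·x^2 + 18·x^3)·Dx^4  (order 4).
h: a_k = 0, 4, 11/2, -14/3, 109/16, -1949/160, 46691/1920, -93333/1792, 3359463/28672, -6718607/24576, …
ICs: h(0) = 0, h′(0) = 4, h′′(0) = 11, h′′′(0) = -28.

f: a_k = 0, 9, -27/2, 27, -243/4, 729/5, -729/2, 6561/7, -19683/8, 6561, …
g: a_k = 4, 2, -1/2, 1/4, -5/32, 7/64, -21/256, 33/512, -429/8192, 715/16384, …
Sum ⇒ L₀ = lclm(L_f,L_g) in ℚ(x)⟨Dx⟩.
Integrate: L := L₀·Dx.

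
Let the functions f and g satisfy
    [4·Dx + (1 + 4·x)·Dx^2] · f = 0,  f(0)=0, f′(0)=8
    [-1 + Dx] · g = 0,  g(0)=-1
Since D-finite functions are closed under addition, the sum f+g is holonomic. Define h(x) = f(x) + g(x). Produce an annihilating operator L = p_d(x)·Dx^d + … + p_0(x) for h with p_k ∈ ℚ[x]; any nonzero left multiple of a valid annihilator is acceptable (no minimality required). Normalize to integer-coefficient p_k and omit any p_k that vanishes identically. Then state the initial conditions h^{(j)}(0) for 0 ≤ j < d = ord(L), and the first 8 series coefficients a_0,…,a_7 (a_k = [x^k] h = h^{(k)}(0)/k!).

L = (-36 - 16·x)·Dx + (31 - 8·x - 16·x^2)·Dx^2 + (5 + 24·x + 16·x^2)·Dx^3  (order 3).
h: a_k = -1, 7, -33/2, 85/2, -3073/24, 49151/120, -983041/720, 23592959/5040, …
ICs: h(0) = -1, h′(0) = 7, h′′(0) = -33.

f: a_k = 0, 8, -16, 128/3, -128, 2048/5, -4096/3, 32768/7, …
g: a_k = -1, -1, -1/2, -1/6, -1/24, -1/120, -1/720, -1/5040, …
f+g: L₀ = lclm(L_f,L_g), ord ≤ 2+1.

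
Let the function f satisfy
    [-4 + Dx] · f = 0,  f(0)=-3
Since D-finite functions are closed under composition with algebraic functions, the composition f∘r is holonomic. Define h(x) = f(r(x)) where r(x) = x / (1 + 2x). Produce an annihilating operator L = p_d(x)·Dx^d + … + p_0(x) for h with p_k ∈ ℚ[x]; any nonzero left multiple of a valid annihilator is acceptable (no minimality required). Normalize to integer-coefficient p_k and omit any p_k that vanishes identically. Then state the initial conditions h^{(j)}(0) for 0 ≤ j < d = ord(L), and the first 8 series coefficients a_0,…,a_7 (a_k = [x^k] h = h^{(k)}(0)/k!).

f: a_k = -3, -12, -24, -32, -32, -128/5, -256/15, -1024/105, …
Substitute x→r, Dx→(1/r')Dx; clear ⇒ L₀.
L = -4 + (1 + 4·x + 4·x^2)·Dx  (order 1).
h: a_k = -3, -12, 0, 16, -32, 192/5, -256/15, -1280/21, …
ICs: h(0) = -3.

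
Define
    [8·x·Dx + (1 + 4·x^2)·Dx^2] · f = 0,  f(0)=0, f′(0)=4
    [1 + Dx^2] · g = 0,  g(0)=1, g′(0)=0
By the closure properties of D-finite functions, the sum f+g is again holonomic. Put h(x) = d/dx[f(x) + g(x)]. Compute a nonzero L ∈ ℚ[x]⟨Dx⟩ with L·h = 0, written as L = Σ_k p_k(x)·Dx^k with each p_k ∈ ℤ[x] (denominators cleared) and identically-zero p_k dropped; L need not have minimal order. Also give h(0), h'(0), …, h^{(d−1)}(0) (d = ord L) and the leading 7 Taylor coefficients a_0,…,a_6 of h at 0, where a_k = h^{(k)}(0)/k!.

L = (-376·x + 1600·x^3 + 128·x^5) + (-7 + 76·x^2 + 432·x^4 + 64·x^6)·Dx + (-376·x + 1600·x^3 + 128·x^5)·Dx^2 + (-7 + 76·x^2 + 432·x^4 + 64·x^6)·Dx^3  (order 3).
h: a_k = 4, -1, -16, 1/6, 64, -1/120, -256, …
ICs: h(0) = 4, h′(0) = -1, h′′(0) = -32.

f: a_k = 0, 4, 0, -16/3, 0, 64/5, 0, …
g: a_k = 1, 0, -1/2, 0, 1/24, 0, -1/720, …
L₀ := lclm(L_f,L_g); ord L₀ ≤ 2+2.
h=h₀': d/dx-closure on L₀ ⇒ L.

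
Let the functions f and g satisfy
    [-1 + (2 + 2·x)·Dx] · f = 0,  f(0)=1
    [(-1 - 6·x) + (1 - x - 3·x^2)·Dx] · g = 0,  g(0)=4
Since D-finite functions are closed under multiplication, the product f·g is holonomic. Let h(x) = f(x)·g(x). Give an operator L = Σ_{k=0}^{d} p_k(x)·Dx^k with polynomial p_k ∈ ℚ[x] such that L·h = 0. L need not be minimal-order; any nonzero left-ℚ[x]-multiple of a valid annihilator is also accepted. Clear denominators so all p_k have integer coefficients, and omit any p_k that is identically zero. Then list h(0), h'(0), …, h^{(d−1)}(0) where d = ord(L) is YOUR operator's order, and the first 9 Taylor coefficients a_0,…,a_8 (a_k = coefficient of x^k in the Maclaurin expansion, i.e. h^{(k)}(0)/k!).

f: a_k = 1, 1/2, -1/8, 1/16, -5/128, 7/256, -21/1024, 33/2048, -429/32768, …
g: a_k = 4, 4, 16, 28, 76, 160, 388, 868, 2032, …
Sym-product of L_f,L_g gives L₀ (≤ ord 1).
L = (3 + 13·x + 9·x^2) + (-2 + 8·x^2 + 6·x^3)·Dx  (order 1).
h: a_k = 4, 6, 35/2, 143/4, 2819/32, 12509/64, 117671/256, 535591/512, 19865443/8192, …
ICs: h(0) = 4.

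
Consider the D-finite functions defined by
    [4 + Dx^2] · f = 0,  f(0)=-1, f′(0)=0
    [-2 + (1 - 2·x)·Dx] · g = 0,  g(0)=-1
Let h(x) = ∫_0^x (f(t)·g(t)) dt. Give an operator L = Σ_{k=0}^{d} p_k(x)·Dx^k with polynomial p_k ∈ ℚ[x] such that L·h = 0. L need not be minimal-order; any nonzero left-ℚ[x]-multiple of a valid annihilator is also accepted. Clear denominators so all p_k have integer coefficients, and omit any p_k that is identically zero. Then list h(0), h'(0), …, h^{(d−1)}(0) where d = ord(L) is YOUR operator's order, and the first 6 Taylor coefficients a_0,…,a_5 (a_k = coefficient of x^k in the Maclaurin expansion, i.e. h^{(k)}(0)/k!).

f: a_k = -1, 0, 2, 0, -2/3, 0, …
g: a_k = -1, -2, -4, -8, -16, -32, …
Product ⇒ symmetric product L₀, ord ≤ 2.
h=∫₀ˣh₀: take L = L₀·Dx.
L = (-4 + 8·x)·Dx + 4·Dx^2 + (-1 + 2·x)·Dx^3  (order 3).
h: a_k = 0, 1, 1, 2/3, 1, 26/15, …
ICs: h(0) = 0, h′(0) = 1, h′′(0) = 2.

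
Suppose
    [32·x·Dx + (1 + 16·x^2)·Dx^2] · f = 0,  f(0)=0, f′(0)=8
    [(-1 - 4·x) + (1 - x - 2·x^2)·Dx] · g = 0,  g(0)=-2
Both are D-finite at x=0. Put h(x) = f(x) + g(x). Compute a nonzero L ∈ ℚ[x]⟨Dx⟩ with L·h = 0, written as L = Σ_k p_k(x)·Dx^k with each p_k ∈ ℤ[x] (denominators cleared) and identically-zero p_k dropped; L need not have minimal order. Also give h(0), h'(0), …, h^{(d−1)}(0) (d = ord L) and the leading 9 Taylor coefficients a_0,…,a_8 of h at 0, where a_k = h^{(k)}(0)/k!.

f: a_k = 0, 8, 0, -128/3, 0, 2048/5, 0, -32768/7, 0, …
g: a_k = -2, -2, -6, -10, -22, -42, -86, -170, -342, …
f+g: L₀ = lclm(L_f,L_g), ord ≤ 2+1.
L = (96 - 384·x - 6912·x^2 - 15360·x^3 - 40704·x^4 - 12288·x^6)·Dx + (-31 - 104·x + 392·x^2 - 736·x^3 - 14912·x^4 - 27904·x^5 - 3072·x^6 - 12288·x^7)·Dx^2 + (3 + 19·x + 128·x^2 + 152·x^3 + 1128·x^4 - 2496·x^5 - 2560·x^6 - 1024·x^7 - 2048·x^8)·Dx^3  (order 3).
h: a_k = -2, 6, -6, -158/3, -22, 1838/5, -86, -33958/7, -342, …
ICs: h(0) = -2, h′(0) = 6, h′′(0) = -12.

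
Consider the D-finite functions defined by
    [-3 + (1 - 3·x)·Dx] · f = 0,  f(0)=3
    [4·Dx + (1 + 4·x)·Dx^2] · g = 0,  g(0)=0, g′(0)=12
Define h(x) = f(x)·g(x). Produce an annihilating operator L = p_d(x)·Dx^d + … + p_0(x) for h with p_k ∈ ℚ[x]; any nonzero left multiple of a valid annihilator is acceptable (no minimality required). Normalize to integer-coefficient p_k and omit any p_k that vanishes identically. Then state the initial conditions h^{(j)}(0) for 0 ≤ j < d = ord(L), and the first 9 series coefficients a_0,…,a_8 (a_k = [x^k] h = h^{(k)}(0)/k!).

L = 12 + (2 + 36·x)·Dx + (-1 - x + 12·x^2)·Dx^2  (order 2).
h: a_k = 0, 36, 36, 300, 324, 14076/5, 11508/5, 978948/35, 356364/35, …
ICs: h(0) = 0, h′(0) = 36.

f: a_k = 3, 9, 27, 81, 243, 729, 2187, 6561, 19683, …
g: a_k = 0, 12, -24, 64, -192, 3072/5, -2048, 49152/7, -24576, …
L₀ := L_f ⊗_s L_g (sym. prod.), ord ≤ 2.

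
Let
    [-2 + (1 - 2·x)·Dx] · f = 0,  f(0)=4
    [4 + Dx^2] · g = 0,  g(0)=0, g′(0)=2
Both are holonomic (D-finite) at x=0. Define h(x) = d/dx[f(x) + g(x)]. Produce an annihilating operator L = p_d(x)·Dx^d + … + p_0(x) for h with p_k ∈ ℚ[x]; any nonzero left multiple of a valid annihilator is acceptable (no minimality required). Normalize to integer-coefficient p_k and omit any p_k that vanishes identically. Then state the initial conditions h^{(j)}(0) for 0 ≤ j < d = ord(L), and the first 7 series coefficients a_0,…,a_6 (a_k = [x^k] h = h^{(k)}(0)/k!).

f: a_k = 4, 8, 16, 32, 64, 128, 256, …
g: a_k = 0, 2, 0, -4/3, 0, 4/15, 0, …
L₀ := lclm(L_f,L_g); ord L₀ ≤ 1+2.
Differentiate: ansatz ord ≤ ord L₀ ⇒ L.
L = (208 - 64·x + 64·x^2) + (-28 + 72·x - 48·x^2 + 32·x^3)·Dx + (52 - 16·x + 16·x^2)·Dx^2 + (-7 + 18·x - 12·x^2 + 8·x^3)·Dx^3  (order 3).
h: a_k = 10, 32, 92, 256, 1924/3, 1536, 161272/45, …
ICs: h(0) = 10, h′(0) = 32, h′′(0) = 184.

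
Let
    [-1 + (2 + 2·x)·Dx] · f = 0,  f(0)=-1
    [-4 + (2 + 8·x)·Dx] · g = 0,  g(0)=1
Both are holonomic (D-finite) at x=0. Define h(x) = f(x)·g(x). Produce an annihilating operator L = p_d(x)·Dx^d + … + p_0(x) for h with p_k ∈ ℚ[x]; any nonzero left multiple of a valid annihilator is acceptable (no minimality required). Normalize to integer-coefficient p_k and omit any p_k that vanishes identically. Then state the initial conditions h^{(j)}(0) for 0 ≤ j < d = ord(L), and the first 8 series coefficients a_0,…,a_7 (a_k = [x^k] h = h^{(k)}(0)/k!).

L = (-5 - 8·x) + (2 + 10·x + 8·x^2)·Dx  (order 1).
h: a_k = -1, -5/2, 9/8, -45/16, 981/128, -5715/256, 70029/1024, -445725/2048, …
ICs: h(0) = -1.

f: a_k = -1, -1/2, 1/8, -1/16, 5/128, -7/256, 21/1024, -33/2048, …
g: a_k = 1, 2, -2, 4, -10, 28, -84, 264, …
L₀ := L_f ⊗_s L_g (sym. prod.), ord ≤ 1.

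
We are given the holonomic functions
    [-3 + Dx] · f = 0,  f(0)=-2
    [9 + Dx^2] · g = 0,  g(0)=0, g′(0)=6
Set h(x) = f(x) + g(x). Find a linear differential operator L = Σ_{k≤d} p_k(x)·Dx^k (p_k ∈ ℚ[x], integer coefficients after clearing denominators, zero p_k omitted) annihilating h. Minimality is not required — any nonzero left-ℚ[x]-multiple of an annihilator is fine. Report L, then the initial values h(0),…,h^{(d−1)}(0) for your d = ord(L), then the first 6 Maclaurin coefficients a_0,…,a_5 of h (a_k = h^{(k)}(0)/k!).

f: a_k = -2, -6, -9, -9, -27/4, -81/20, …
g: a_k = 0, 6, 0, -9, 0, 81/20, …
Sum ⇒ L₀ = lclm(L_f,L_g) in ℚ(x)⟨Dx⟩.
L = -27 + 9·Dx - 3·Dx^2 + Dx^3  (order 3).
h: a_k = -2, 0, -9, -18, -27/4, 0, …
ICs: h(0) = -2, h′(0) = 0, h′′(0) = -18.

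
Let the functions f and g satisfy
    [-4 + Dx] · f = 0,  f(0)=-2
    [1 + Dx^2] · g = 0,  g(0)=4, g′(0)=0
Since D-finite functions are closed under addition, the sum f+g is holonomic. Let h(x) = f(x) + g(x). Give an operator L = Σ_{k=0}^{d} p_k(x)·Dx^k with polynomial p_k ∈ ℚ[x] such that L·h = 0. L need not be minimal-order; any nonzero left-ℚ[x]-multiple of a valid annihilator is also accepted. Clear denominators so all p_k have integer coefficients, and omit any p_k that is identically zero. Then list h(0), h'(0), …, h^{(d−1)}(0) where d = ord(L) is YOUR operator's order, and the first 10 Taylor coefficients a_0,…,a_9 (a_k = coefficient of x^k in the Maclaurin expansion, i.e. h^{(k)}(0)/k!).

L = -4 + Dx - 4·Dx^2 + Dx^3  (order 3).
h: a_k = 2, -8, -18, -64/3, -127/6, -256/15, -683/60, -2048/315, -4681/1440, -4096/2835, …
ICs: h(0) = 2, h′(0) = -8, h′′(0) = -36.

f: a_k = -2, -8, -16, -64/3, -64/3, -256/15, -512/45, -2048/315, -1024/315, -4096/2835, …
g: a_k = 4, 0, -2, 0, 1/6, 0, -1/180, 0, 1/10080, 0, …
h₀=f+g: left-lcm gives L₀, ord ≤ 3.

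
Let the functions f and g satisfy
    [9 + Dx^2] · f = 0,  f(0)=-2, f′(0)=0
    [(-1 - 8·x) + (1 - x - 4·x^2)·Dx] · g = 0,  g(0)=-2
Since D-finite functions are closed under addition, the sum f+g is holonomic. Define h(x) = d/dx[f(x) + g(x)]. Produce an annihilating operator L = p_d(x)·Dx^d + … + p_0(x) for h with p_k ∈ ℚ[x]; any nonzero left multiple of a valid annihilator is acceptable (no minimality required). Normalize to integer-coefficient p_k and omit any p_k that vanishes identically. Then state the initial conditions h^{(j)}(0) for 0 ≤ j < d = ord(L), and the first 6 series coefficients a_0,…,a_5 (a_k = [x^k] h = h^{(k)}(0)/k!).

L = (2358 + 13068·x + 57006·x^2 + 38520·x^3 + 83520·x^4 + 31104·x^5 + 41472·x^6) + (-189 - 1413·x + 1251·x^2 + 4203·x^3 + 5580·x^4 + 11952·x^5 + 12096·x^6 + 13824·x^7)·Dx + (262 + 1452·x + 6334·x^2 + 4280·x^3 + 9280·x^4 + 3456·x^5 + 4608·x^6)·Dx^2 + (-21 - 157·x + 139·x^2 + 467·x^3 + 620·x^4 + 1328·x^5 + 1344·x^6 + 1536·x^7)·Dx^3  (order 3).
h: a_k = -2, -2, -54, -259, -650, -43197/20, …
ICs: h(0) = -2, h′(0) = -2, h′′(0) = -108.

f: a_k = -2, 0, 9, 0, -27/4, 0, …
g: a_k = -2, -2, -10, -18, -58, -130, …
h₀=f+g: left-lcm gives L₀, ord ≤ 3.
h=h₀': d/dx-closure on L₀ ⇒ L.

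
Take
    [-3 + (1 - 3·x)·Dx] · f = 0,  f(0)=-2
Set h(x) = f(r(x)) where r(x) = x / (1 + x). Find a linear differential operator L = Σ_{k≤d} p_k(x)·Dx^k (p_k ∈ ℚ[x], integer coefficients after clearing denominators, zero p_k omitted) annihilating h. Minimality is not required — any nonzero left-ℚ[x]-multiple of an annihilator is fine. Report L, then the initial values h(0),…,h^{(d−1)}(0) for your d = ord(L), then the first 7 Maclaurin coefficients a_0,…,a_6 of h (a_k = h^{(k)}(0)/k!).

L = 3 + (-1 + x + 2·x^2)·Dx  (order 1).
h: a_k = -2, -6, -12, -24, -48, -96, -192, …
ICs: h(0) = -2.

f: a_k = -2, -6, -18, -54, -162, -486, -1458, …
Change of var in L_f (x↦r) gives L₀.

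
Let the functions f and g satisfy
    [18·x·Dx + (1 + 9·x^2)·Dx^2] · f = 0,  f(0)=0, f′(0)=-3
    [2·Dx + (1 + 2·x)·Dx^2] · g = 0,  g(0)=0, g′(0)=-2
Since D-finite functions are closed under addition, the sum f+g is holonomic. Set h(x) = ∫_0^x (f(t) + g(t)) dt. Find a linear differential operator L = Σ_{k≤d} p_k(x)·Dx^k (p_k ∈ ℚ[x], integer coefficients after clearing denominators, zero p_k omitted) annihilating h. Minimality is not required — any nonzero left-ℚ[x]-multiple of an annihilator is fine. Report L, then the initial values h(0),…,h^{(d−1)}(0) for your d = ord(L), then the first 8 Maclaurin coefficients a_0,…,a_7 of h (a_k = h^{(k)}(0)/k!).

f: a_k = 0, -3, 0, 9, 0, -243/5, 0, 2187/7, …
g: a_k = 0, -2, 2, -8/3, 4, -32/5, 32/3, -128/7, …
Sum ⇒ L₀ = lclm(L_f,L_g) in ℚ(x)⟨Dx⟩.
Integrate: L := L₀·Dx.
L = (-18 - 108·x + 486·x^2 + 324·x^3)·Dx^2 + (-13 - 36·x + 135·x^2 + 972·x^3 + 648·x^4)·Dx^3 + (-1 + 7·x + 18·x^2 + 81·x^3 + 243·x^4 + 162·x^5)·Dx^4  (order 4).
h: a_k = 0, 0, -5/2, 2/3, 19/12, 4/5, -55/6, 32/21, …
ICs: h(0) = 0, h′(0) = 0, h′′(0) = -5, h′′′(0) = 4.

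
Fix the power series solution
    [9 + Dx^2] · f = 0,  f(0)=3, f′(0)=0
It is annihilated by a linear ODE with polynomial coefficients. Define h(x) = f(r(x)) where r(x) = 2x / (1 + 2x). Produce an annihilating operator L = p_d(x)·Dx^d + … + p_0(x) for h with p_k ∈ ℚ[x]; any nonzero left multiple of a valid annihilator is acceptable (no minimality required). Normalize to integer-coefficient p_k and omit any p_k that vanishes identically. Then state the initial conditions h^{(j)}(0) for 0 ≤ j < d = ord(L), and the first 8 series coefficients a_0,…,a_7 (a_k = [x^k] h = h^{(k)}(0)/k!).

f: a_k = 3, 0, -27/2, 0, 81/8, 0, -243/80, 0, …
h₀=f(r): pull back L_f along r ⇒ L₀.
L = 36 + (4 + 24·x + 48·x^2 + 32·x^3)·Dx + (1 + 8·x + 24·x^2 + 32·x^3 + 16·x^4)·Dx^2  (order 2).
h: a_k = 3, 0, -54, 216, -486, 432, 9828/5, -66096/5, …
ICs: h(0) = 3, h′(0) = 0.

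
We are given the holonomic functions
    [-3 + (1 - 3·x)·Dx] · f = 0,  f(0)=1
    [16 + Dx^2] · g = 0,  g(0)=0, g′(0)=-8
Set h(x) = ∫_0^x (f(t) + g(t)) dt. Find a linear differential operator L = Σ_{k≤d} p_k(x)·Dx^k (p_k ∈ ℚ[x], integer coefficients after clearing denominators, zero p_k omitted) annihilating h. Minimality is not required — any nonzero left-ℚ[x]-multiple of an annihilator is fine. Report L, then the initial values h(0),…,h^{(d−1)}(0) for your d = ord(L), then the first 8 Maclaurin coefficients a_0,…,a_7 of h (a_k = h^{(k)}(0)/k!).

f: a_k = 1, 3, 9, 27, 81, 243, 729, 2187, …
g: a_k = 0, -8, 0, 64/3, 0, -256/15, 0, 2048/315, …
Sum ⇒ L₀ = lclm(L_f,L_g) in ℚ(x)⟨Dx⟩.
∫: right-multiply L₀ by Dx.
L = (1680 - 2304·x + 3456·x^2)·Dx + (-272 + 1584·x - 3456·x^2 + 3456·x^3)·Dx^2 + (105 - 144·x + 216·x^2)·Dx^3 + (-17 + 99·x - 216·x^2 + 216·x^3)·Dx^4  (order 4).
h: a_k = 0, 1, -5/2, 3, 145/12, 81/5, 3389/90, 729/7, …
ICs: h(0) = 0, h′(0) = 1, h′′(0) = -5, h′′′(0) = 18.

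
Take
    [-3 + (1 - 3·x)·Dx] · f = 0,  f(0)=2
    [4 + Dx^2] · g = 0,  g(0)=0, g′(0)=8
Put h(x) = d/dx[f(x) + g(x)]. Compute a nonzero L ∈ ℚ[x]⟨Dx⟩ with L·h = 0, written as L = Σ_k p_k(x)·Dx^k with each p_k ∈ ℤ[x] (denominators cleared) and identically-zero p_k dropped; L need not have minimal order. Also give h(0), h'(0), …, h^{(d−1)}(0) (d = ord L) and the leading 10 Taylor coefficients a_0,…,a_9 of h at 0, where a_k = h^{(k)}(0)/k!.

L = (1344 - 288·x + 432·x^2) + (-116 + 396·x - 216·x^2 + 216·x^3)·Dx + (336 - 72·x + 108·x^2)·Dx^2 + (-29 + 99·x - 54·x^2 + 54·x^3)·Dx^3  (order 3).
h: a_k = 14, 36, 146, 648, 7306/3, 8748, 1377778/45, 104976, 111602626/315, 1180980, …
ICs: h(0) = 14, h′(0) = 36, h′′(0) = 292.

f: a_k = 2, 6, 18, 54, 162, 486, 1458, 4374, 13122, 39366, …
g: a_k = 0, 8, 0, -16/3, 0, 16/15, 0, -32/315, 0, 16/2835, …
f+g: L₀ = lclm(L_f,L_g), ord ≤ 1+2.
Derive L from L₀ (diff closure).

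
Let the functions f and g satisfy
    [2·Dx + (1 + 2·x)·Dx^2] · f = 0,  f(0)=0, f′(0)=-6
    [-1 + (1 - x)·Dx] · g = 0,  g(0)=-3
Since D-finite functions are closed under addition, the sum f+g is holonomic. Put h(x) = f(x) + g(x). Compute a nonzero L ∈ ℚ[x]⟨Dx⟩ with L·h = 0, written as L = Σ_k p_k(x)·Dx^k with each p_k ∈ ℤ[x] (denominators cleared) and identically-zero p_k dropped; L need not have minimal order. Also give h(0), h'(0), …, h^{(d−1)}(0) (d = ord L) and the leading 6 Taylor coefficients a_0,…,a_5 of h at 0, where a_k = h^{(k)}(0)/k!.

f: a_k = 0, -6, 6, -8, 12, -96/5, …
g: a_k = -3, -3, -3, -3, -3, -3, …
h₀=f+g: left-lcm gives L₀, ord ≤ 3.
L = (-14 - 4·x)·Dx + (1 - 20·x - 8·x^2)·Dx^2 + (2 + 3·x - 3·x^2 - 2·x^3)·Dx^3  (order 3).
h: a_k = -3, -9, 3, -11, 9, -111/5, …
ICs: h(0) = -3, h′(0) = -9, h′′(0) = 6.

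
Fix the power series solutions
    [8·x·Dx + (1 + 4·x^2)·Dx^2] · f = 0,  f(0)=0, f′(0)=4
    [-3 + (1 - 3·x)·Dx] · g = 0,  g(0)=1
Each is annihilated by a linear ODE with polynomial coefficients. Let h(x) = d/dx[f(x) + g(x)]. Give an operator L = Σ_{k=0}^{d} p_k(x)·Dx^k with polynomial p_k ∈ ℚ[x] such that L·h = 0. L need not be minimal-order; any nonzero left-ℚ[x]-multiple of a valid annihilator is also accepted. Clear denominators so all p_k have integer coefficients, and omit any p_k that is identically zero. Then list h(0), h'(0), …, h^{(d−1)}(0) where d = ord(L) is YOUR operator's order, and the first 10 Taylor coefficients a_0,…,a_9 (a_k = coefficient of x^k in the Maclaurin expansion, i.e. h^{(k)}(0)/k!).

f: a_k = 0, 4, 0, -16/3, 0, 64/5, 0, -256/7, 0, 1024/9, …
g: a_k = 1, 3, 9, 27, 81, 243, 729, 2187, 6561, 19683, …
Sum ⇒ L₀ = lclm(L_f,L_g) in ℚ(x)⟨Dx⟩.
Derive L from L₀ (diff closure).
L = (24 - 288·x - 288·x^2) + (-31 + 24·x - 204·x^2 - 288·x^3)·Dx + (3 - 5·x - 20·x^3 - 48·x^4)·Dx^2  (order 2).
h: a_k = 7, 18, 65, 324, 1279, 4374, 15053, 52488, 178171, 590490, …
ICs: h(0) = 7, h′(0) = 18.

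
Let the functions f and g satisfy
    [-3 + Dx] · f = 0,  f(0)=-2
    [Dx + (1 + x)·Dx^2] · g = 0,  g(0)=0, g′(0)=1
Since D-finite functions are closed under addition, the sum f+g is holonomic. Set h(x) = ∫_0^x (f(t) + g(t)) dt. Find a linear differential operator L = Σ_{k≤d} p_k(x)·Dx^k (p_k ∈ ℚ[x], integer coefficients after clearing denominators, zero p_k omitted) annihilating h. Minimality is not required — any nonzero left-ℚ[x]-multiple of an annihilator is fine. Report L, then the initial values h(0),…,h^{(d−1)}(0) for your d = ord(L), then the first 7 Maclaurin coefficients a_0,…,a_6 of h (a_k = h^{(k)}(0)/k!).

L = (-15 - 9·x)·Dx^2 + (-7 - 18·x - 9·x^2)·Dx^3 + (4 + 7·x + 3·x^2)·Dx^4  (order 4).
h: a_k = 0, -2, -5/2, -19/6, -13/6, -7/5, -77/120, …
ICs: h(0) = 0, h′(0) = -2, h′′(0) = -5, h′′′(0) = -19.

f: a_k = -2, -6, -9, -9, -27/4, -81/20, -81/40, …
g: a_k = 0, 1, -1/2, 1/3, -1/4, 1/5, -1/6, …
Sum ⇒ L₀ = lclm(L_f,L_g) in ℚ(x)⟨Dx⟩.
h=∫₀ˣh₀: take L = L₀·Dx.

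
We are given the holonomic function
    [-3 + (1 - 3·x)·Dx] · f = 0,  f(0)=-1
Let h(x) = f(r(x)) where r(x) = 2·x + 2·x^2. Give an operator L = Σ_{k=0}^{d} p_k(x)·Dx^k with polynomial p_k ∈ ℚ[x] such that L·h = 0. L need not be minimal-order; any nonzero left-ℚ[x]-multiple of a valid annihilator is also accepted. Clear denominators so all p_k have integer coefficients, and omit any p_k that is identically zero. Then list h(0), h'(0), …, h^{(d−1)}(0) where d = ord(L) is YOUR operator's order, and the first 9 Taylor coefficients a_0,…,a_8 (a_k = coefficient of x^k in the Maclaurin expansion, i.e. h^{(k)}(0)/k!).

f: a_k = -1, -3, -9, -27, -81, -243, -729, -2187, -6561, …
Substitute x→r, Dx→(1/r')Dx; clear ⇒ L₀.
L = (6 + 12·x) + (-1 + 6·x + 6·x^2)·Dx  (order 1).
h: a_k = -1, -6, -42, -288, -1980, -13608, -93528, -642816, -4418064, …
ICs: h(0) = -1.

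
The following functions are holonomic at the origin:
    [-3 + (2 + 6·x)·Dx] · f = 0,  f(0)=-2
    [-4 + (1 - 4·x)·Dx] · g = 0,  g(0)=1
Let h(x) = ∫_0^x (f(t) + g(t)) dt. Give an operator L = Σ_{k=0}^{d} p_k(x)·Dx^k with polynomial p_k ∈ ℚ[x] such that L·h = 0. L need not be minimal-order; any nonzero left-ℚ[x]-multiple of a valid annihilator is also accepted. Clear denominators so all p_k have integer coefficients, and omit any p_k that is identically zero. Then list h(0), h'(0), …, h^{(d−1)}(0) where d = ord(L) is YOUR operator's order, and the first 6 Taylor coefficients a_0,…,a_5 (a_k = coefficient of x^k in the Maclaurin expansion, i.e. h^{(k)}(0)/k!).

L = (228 + 432·x)·Dx + (-137 - 696·x - 1296·x^2)·Dx^2 + (10 + 62·x - 192·x^2 - 864·x^3)·Dx^3  (order 3).
h: a_k = 0, -1, 1/2, 73/12, 485/32, 16789/320, …
ICs: h(0) = 0, h′(0) = -1, h′′(0) = 1.

f: a_k = -2, -3, 9/4, -27/8, 405/64, -1701/128, …
g: a_k = 1, 4, 16, 64, 256, 1024, …
f+g: L₀ = lclm(L_f,L_g), ord ≤ 1+1.
Integrate: L := L₀·Dx.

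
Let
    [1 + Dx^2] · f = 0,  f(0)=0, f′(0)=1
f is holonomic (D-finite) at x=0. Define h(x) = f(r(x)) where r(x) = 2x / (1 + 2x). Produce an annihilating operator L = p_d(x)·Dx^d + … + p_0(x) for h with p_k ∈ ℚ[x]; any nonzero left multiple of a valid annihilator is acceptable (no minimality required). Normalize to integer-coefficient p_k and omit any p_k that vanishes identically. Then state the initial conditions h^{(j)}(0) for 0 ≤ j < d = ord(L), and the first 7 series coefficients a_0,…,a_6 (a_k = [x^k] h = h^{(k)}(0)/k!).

f: a_k = 0, 1, 0, -1/6, 0, 1/120, 0, …
Substitute x→r, Dx→(1/r')Dx; clear ⇒ L₀.
L = 4 + (4 + 24·x + 48·x^2 + 32·x^3)·Dx + (1 + 8·x + 24·x^2 + 32·x^3 + 16·x^4)·Dx^2  (order 2).
h: a_k = 0, 2, -4, 20/3, -8, 4/15, 40, …
ICs: h(0) = 0, h′(0) = 2.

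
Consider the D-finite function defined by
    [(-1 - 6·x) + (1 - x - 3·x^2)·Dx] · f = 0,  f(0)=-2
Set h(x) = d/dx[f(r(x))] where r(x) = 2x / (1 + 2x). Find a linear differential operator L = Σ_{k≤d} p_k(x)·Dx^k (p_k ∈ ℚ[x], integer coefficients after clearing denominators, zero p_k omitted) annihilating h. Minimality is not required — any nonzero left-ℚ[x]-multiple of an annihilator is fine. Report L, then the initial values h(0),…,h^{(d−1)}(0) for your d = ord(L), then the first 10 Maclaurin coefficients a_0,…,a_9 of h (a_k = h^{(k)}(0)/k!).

f: a_k = -2, -2, -8, -14, -38, -80, -194, -434, -1016, -2318, …
h₀=f(r): pull back L_f along r ⇒ L₀.
h₀' ⇒ L via d/dx closure of L₀.
L = (12 + 72·x + 576·x^2 + 672·x^3) + (-1 - 18·x - 48·x^2 + 136·x^3 + 336·x^4)·Dx  (order 1).
h: a_k = -4, -48, 0, -1152, 2880, -27648, 112896, -700416, 3317760, -17879040, …
ICs: h(0) = -4.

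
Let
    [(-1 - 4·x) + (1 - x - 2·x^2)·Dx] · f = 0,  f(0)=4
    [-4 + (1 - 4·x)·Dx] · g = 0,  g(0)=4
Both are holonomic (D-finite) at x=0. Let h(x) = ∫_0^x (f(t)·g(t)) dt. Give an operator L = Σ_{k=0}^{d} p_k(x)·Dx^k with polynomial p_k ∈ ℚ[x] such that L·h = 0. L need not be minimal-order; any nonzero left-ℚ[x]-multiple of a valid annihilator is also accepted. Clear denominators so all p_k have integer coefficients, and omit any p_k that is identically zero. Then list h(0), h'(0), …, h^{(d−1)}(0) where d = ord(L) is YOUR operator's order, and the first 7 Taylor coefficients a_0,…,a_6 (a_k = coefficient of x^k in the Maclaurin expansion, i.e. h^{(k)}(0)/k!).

f: a_k = 4, 4, 12, 20, 44, 84, 172, …
g: a_k = 4, 16, 64, 256, 1024, 4096, 16384, …
f·g: L₀ = L_f ⊗_s L_g, ord ≤ 1·1.
Integrate: L := L₀·Dx.
L = (-5 + 4·x + 24·x^2)·Dx + (1 - 5·x + 2·x^2 + 8·x^3)·Dx^2  (order 2).
h: a_k = 0, 16, 40, 368/3, 388, 6384/5, 4312, …
ICs: h(0) = 0, h′(0) = 16.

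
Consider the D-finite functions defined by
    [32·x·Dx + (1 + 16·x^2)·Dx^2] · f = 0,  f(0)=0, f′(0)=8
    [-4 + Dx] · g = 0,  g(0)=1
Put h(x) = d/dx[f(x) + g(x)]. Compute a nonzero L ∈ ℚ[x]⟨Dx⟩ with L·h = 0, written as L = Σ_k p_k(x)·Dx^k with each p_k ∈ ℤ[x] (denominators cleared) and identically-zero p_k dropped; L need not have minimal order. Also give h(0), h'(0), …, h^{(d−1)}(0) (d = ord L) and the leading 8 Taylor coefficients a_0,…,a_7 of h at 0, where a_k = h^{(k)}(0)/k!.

L = (32 - 256·x - 512·x^2) + (-12 + 48·x + 64·x^2 - 256·x^3)·Dx + (1 + 4·x + 16·x^2 + 64·x^3)·Dx^2  (order 2).
h: a_k = 12, 16, -96, 128/3, 6272/3, 512/15, -1473536/45, 4096/315, …
ICs: h(0) = 12, h′(0) = 16.

f: a_k = 0, 8, 0, -128/3, 0, 2048/5, 0, -32768/7, …
g: a_k = 1, 4, 8, 32/3, 32/3, 128/15, 256/45, 1024/315, …
Sum ⇒ L₀ = lclm(L_f,L_g) in ℚ(x)⟨Dx⟩.
Derive L from L₀ (diff closure).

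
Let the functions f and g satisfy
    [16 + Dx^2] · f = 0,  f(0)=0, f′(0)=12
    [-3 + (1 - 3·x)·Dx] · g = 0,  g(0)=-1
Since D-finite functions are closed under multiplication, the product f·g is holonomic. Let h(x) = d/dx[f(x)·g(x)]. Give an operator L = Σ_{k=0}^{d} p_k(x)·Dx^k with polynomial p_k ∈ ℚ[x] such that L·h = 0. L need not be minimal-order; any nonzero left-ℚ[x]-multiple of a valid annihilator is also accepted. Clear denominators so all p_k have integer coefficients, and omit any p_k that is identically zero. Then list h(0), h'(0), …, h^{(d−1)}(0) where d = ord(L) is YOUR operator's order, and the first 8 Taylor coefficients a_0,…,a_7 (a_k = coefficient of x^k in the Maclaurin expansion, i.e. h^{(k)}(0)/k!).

f: a_k = 0, 12, 0, -32, 0, 128/5, 0, -1024/105, …
g: a_k = -1, -3, -9, -27, -81, -243, -729, -2187, …
Product ⇒ symmetric product L₀, ord ≤ 2.
Differentiate: ansatz ord ≤ ord L₀ ⇒ L.
L = (-2 - 96·x + 144·x^2) + (-6 + 18·x)·Dx + (1 - 6·x + 9·x^2)·Dx^2  (order 2).
h: a_k = -12, -72, -228, -912, -3548, -63864/5, -669548/15, -5356384/35, …
ICs: h(0) = -12, h′(0) = -72.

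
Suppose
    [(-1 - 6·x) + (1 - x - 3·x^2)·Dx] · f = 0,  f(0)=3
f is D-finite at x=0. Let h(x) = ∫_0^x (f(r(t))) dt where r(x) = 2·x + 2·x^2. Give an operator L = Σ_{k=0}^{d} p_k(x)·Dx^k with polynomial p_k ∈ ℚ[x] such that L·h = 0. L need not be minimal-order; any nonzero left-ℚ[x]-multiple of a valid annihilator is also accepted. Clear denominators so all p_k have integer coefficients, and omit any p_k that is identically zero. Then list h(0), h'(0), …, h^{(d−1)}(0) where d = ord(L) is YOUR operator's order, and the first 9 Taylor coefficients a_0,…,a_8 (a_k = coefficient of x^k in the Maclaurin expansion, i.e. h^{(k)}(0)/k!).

L = (2 + 28·x + 72·x^2 + 48·x^3)·Dx + (-1 + 2·x + 14·x^2 + 24·x^3 + 12·x^4)·Dx^2  (order 2).
h: a_k = 0, 3, 3, 18, 66, 1464/5, 1332, 43464/7, 29640, …
ICs: h(0) = 0, h′(0) = 3.

f: a_k = 3, 3, 12, 21, 57, 120, 291, 651, 1524, …
f∘r: x↦r, Dx↦Dx/r' in L_f ⇒ L₀.
h=∫h₀ ⇒ L = L₀·Dx.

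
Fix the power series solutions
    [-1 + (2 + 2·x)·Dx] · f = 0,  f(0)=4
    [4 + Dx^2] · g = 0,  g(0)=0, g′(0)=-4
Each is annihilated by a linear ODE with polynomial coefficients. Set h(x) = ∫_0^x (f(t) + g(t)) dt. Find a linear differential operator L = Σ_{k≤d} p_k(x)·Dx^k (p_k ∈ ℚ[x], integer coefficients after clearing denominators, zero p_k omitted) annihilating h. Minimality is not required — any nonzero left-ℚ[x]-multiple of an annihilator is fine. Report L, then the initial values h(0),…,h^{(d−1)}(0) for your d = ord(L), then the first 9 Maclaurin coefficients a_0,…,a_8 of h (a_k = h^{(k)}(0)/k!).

L = (-76 - 128·x - 64·x^2)·Dx + (120 + 376·x + 384·x^2 + 128·x^3)·Dx^2 + (-19 - 32·x - 16·x^2)·Dx^3 + (30 + 94·x + 96·x^2 + 32·x^3)·Dx^4  (order 4).
h: a_k = 0, 4, -1, -1/6, 35/48, -1/32, -407/5760, -3/256, 18587/1290240, …
ICs: h(0) = 0, h′(0) = 4, h′′(0) = -2, h′′′(0) = -1.

f: a_k = 4, 2, -1/2, 1/4, -5/32, 7/64, -21/256, 33/512, -429/8192, …
g: a_k = 0, -4, 0, 8/3, 0, -8/15, 0, 16/315, 0, …
Sum ⇒ L₀ = lclm(L_f,L_g) in ℚ(x)⟨Dx⟩.
∫: right-multiply L₀ by Dx.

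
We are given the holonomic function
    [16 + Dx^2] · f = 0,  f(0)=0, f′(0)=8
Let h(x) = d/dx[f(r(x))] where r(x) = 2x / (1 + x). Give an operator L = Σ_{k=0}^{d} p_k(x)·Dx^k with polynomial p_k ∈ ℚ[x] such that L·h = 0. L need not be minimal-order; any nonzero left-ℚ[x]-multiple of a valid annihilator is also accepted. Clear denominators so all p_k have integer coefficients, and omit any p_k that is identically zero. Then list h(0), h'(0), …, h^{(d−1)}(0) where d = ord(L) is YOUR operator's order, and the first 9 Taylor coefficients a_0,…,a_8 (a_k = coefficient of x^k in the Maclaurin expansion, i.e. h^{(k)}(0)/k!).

L = (70 + 12·x + 6·x^2) + (6 + 18·x + 18·x^2 + 6·x^3)·Dx + (1 + 4·x + 6·x^2 + 4·x^3 + x^4)·Dx^2  (order 2).
h: a_k = 16, -32, -464, 1984, -6928/3, -6240, 1516976/45, -3499648/45, 30914864/315, …
ICs: h(0) = 16, h′(0) = -32.

f: a_k = 0, 8, 0, -64/3, 0, 256/15, 0, -2048/315, 0, …
Substitute x→r, Dx→(1/r')Dx; clear ⇒ L₀.
Differentiate: ansatz ord ≤ ord L₀ ⇒ L.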